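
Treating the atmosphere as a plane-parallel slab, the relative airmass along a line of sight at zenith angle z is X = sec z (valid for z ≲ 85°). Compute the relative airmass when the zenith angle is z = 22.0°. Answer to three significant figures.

X = sec z = 1/cos 22.0° = 1/0.9272 = 1.0785.

1.08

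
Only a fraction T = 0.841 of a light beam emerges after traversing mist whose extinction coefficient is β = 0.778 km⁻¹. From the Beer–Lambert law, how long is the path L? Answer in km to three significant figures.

0.223 km

Beer–Lambert: T = exp(−βL) ⇒ L = −ln(T)/β = −ln(0.841)/0.778 = 0.1732/0.778 = 0.2226 km.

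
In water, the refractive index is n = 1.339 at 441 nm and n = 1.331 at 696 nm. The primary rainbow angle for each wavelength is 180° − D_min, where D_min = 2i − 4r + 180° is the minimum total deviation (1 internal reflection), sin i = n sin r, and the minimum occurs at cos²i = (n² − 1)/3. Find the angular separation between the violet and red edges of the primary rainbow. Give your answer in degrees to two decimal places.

1.16°

At 441 nm (n = 1.339): cos²i = 0.26431 → i = 59.062°, r = 39.834°, D_min = 138.786°, rainbow angle = 41.214°.
At 696 nm (n = 1.331): cos²i = 0.25719 → i = 59.527°, r = 40.356°, D_min = 137.630°, rainbow angle = 42.370°.
Angular width = |41.214° − 42.370°| = 1.156°.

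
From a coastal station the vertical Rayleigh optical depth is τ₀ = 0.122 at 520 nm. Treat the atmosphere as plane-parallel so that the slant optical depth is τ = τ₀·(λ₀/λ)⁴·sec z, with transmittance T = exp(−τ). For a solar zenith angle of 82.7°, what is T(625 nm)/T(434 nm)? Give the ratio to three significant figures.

Airmass: sec 82.7° = 7.8700.
τ(625 nm) = 0.122 × (520/625)⁴ × 7.8700 = 0.122 × 0.4792 × 7.8700 = 0.4601.
τ(434 nm) = 0.122 × (520/434)⁴ × 7.8700 = 0.122 × 2.0609 × 7.8700 = 1.9787.
T(625)/T(434) = exp(τ_B − τ_A) = exp(1.5187) = 4.5661.

4.57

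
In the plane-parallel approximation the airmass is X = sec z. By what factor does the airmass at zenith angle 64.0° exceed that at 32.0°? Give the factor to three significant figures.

X(64.0°)/X(32.0°) = sec 64.0° / sec 32.0° = cos 32.0° / cos 64.0° = 0.8480/0.4384 = 1.9345.

1.93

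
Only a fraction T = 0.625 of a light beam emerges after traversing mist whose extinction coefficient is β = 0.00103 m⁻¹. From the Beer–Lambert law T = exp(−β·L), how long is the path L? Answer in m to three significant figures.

456 m

Beer–Lambert: T = exp(−βL) ⇒ L = −ln(T)/β = −ln(0.625)/0.00103 = 0.4700/0.00103 = 456.3 m.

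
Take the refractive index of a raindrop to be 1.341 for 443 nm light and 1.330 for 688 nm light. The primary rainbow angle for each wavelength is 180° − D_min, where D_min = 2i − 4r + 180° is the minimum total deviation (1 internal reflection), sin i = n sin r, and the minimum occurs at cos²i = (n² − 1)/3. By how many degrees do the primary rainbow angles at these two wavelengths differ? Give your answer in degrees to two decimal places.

1.59°

At 443 nm (n = 1.341): cos²i = 0.26609 → i = 58.946°, r = 39.705°, D_min = 139.071°, rainbow angle = 40.929°.
At 688 nm (n = 1.330): cos²i = 0.25630 → i = 59.585°, r = 40.422°, D_min = 137.484°, rainbow angle = 42.516°.
Angular width = |40.929° − 42.516°| = 1.588°.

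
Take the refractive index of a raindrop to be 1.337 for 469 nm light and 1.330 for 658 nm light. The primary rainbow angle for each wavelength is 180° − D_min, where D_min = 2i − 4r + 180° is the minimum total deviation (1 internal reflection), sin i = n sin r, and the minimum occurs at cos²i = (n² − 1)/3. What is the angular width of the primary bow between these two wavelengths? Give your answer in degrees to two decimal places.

At 469 nm (n = 1.337): cos²i = 0.26252 → i = 59.178°, r = 39.964°, D_min = 138.500°, rainbow angle = 41.500°.
At 658 nm (n = 1.330): cos²i = 0.25630 → i = 59.585°, r = 40.422°, D_min = 137.484°, rainbow angle = 42.516°.
Angular width = |41.500° − 42.516°| = 1.016°.

1.02°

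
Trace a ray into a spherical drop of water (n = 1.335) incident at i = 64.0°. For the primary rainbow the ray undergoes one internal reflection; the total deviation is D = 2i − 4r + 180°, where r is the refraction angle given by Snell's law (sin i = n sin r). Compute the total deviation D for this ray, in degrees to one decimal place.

sin r = sin 64.0° / 1.335 = 0.8988/1.335 = 0.6733; r = 42.32°.
D = 2·64.0° − 4·42.32° + 180° = 128.00° − 169.27° + 180° = 138.73°.

138.7°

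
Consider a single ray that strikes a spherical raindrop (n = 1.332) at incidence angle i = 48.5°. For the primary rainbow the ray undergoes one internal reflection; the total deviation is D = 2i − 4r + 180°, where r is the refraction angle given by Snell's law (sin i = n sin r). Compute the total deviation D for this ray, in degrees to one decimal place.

140.1°

sin r = sin 48.5° / 1.332 = 0.7490/1.332 = 0.5623; r = 34.21°.
D = 2·48.5° − 4·34.21° + 180° = 97.00° − 136.85° + 180° = 140.15°.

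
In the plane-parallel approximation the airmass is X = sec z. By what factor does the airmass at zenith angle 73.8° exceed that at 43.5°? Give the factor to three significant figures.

2.60

X(73.8°)/X(43.5°) = sec 73.8° / sec 43.5° = cos 43.5° / cos 73.8° = 0.7254/0.2790 = 2.6000.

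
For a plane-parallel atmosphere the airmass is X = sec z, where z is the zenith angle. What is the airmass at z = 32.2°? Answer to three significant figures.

1.18

X = sec z = 1/cos 32.2° = 1/0.8462 = 1.1818.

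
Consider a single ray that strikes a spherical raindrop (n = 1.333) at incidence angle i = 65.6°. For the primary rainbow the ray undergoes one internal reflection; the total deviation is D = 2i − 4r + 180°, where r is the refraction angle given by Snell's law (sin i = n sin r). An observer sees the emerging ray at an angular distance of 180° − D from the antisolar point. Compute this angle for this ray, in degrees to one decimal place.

41.2°

sin r = sin 65.6° / 1.333 = 0.9107/1.333 = 0.6832; r = 43.09°.
D = 2·65.6° − 4·43.09° + 180° = 131.20° − 172.37° + 180° = 138.83°.
Angle from antisolar point = 180° − D = 41.17°.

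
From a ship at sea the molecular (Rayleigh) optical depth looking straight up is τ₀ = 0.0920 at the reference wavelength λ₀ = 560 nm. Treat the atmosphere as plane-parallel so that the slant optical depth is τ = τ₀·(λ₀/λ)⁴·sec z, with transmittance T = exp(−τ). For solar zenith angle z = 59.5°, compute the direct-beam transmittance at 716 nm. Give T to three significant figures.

0.934

sec 59.5° = 1.9703.
τ = 0.0920 × (560/716)⁴ × 1.9703 = 0.0920 × 0.3742 × 1.9703 = 0.0678.
T = exp(−0.0678) = 0.9344.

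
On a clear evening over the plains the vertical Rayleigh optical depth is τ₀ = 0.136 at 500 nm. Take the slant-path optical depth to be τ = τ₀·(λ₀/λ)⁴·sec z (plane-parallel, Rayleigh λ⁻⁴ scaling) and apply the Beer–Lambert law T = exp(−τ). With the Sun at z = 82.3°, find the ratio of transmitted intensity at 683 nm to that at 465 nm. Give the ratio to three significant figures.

Airmass: sec 82.3° = 7.4635.
τ(683 nm) = 0.136 × (500/683)⁴ × 7.4635 = 0.136 × 0.2872 × 7.4635 = 0.2915.
τ(465 nm) = 0.136 × (500/465)⁴ × 7.4635 = 0.136 × 1.3368 × 7.4635 = 1.3569.
T(683)/T(465) = exp(τ_B − τ_A) = exp(1.0654) = 2.9019.

2.90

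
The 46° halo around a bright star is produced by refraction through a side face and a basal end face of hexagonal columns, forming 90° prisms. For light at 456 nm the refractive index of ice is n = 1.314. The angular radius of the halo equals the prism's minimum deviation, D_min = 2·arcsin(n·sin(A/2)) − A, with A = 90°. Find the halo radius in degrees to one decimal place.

46.6°

n·sin(A/2) = 1.314 × sin 45° = 1.314 × 0.7071 = 0.9291.
D_min = 2·arcsin(0.9291) − 90° = 2 × 68.301° − 90° = 46.602°.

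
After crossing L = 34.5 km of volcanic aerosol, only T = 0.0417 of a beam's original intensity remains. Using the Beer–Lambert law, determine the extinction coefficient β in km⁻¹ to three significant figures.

0.0921 km⁻¹

Beer–Lambert: T = exp(−βL) ⇒ β = −ln(T)/L = −ln(0.0417)/34.5 = 3.1773/34.5 = 0.09209 km⁻¹.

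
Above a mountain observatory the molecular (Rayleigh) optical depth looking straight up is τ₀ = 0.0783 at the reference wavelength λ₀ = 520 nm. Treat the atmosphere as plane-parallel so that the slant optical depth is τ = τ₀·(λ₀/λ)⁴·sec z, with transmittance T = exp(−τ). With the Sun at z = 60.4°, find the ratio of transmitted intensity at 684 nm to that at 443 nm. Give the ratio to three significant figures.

Airmass: sec 60.4° = 2.0245.
τ(684 nm) = 0.0783 × (520/684)⁴ × 2.0245 = 0.0783 × 0.3340 × 2.0245 = 0.0530.
τ(443 nm) = 0.0783 × (520/443)⁴ × 2.0245 = 0.0783 × 1.8984 × 2.0245 = 0.3009.
T(684)/T(443) = exp(τ_B − τ_A) = exp(0.2480) = 1.2814.

1.28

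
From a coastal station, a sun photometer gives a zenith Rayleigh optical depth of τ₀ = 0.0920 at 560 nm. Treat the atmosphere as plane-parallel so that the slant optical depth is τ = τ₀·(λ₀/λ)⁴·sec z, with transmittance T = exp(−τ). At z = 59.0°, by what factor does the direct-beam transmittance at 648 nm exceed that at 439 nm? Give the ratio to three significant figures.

1.45

Airmass: sec 59.0° = 1.9416.
τ(648 nm) = 0.0920 × (560/648)⁴ × 1.9416 = 0.0920 × 0.5578 × 1.9416 = 0.0996.
τ(439 nm) = 0.0920 × (560/439)⁴ × 1.9416 = 0.0920 × 2.6479 × 1.9416 = 0.4730.
T(648)/T(439) = exp(τ_B − τ_A) = exp(0.3733) = 1.4526.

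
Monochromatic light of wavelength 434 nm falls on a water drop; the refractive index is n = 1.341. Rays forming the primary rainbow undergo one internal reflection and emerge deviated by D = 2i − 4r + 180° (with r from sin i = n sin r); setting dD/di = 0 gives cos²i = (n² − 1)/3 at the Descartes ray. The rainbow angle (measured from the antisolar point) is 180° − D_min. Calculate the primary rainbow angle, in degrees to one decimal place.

40.9°

cos²i = (1.79828 − 1)/3 = 0.26609; i = arccos(0.51584) = 58.946°.
sin r = sin 58.946°/1.341 = 0.63884; r = 39.705°.
D_min = 2·58.946° − 4·39.705° + 180° = 139.071°.
Rainbow angle = 180° − D_min = 40.929°.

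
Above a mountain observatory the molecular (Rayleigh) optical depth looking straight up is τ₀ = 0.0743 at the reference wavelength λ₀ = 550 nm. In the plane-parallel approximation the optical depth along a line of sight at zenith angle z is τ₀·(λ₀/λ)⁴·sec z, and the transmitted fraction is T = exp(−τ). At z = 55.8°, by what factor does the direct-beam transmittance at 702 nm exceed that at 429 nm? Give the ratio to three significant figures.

Airmass: sec 55.8° = 1.7791.
τ(702 nm) = 0.0743 × (550/702)⁴ × 1.7791 = 0.0743 × 0.3768 × 1.7791 = 0.0498.
τ(429 nm) = 0.0743 × (550/429)⁴ × 1.7791 = 0.0743 × 2.7016 × 1.7791 = 0.3571.
T(702)/T(429) = exp(τ_B − τ_A) = exp(0.3073) = 1.3598.

1.36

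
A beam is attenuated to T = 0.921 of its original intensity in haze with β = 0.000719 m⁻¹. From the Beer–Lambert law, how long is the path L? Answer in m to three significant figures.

114 m

Beer–Lambert: T = exp(−βL) ⇒ L = −ln(T)/β = −ln(0.921)/0.000719 = 0.0823/0.000719 = 114.5 m.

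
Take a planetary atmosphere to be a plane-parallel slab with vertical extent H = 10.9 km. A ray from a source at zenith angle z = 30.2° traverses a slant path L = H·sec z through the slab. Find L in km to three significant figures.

12.6 km

sec z = 1/cos 30.2° = 1.1570.
L = 10.9 × 1.1570 = 12.612 km.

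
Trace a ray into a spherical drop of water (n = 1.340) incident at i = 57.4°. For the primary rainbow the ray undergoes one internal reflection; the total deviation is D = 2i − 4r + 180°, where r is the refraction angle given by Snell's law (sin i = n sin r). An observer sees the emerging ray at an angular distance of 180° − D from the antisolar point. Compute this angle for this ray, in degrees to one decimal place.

sin r = sin 57.4° / 1.340 = 0.8425/1.340 = 0.6287; r = 38.95°.
D = 2·57.4° − 4·38.95° + 180° = 114.80° − 155.82° + 180° = 138.98°.
Angle from antisolar point = 180° − D = 41.02°.

41.0°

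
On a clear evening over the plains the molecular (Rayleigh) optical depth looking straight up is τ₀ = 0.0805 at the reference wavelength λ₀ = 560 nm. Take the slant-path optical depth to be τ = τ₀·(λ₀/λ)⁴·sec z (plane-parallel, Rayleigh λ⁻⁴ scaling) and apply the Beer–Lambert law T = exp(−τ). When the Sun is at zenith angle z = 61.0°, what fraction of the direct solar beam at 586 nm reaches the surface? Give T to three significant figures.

sec 61.0° = 2.0627.
τ = 0.0805 × (560/586)⁴ × 2.0627 = 0.0805 × 0.8340 × 2.0627 = 0.1385.
T = exp(−0.1385) = 0.8707.

0.871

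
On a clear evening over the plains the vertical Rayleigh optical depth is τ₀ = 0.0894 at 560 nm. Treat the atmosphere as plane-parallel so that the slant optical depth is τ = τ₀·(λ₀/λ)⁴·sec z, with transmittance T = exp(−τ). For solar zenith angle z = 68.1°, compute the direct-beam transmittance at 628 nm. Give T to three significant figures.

sec 68.1° = 2.6811.
τ = 0.0894 × (560/628)⁴ × 2.6811 = 0.0894 × 0.6323 × 2.6811 = 0.1516.
T = exp(−0.1516) = 0.8594.

0.859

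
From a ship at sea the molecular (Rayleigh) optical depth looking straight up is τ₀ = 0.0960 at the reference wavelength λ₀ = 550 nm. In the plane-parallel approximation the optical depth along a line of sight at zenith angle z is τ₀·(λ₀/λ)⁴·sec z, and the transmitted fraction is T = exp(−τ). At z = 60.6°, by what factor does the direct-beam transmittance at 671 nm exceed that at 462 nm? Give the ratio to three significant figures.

Airmass: sec 60.6° = 2.0371.
τ(671 nm) = 0.0960 × (550/671)⁴ × 2.0371 = 0.0960 × 0.4514 × 2.0371 = 0.0883.
τ(462 nm) = 0.0960 × (550/462)⁴ × 2.0371 = 0.0960 × 2.0086 × 2.0371 = 0.3928.
T(671)/T(462) = exp(τ_B − τ_A) = exp(0.3045) = 1.3560.

1.36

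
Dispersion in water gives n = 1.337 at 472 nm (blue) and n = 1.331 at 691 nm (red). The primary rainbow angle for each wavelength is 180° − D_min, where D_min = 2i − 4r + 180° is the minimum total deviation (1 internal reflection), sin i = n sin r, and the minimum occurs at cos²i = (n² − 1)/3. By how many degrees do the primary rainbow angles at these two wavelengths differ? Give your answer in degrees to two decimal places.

At 472 nm (n = 1.337): cos²i = 0.26252 → i = 59.178°, r = 39.964°, D_min = 138.500°, rainbow angle = 41.500°.
At 691 nm (n = 1.331): cos²i = 0.25719 → i = 59.527°, r = 40.356°, D_min = 137.630°, rainbow angle = 42.370°.
Angular width = |41.500° − 42.370°| = 0.870°.

0.87°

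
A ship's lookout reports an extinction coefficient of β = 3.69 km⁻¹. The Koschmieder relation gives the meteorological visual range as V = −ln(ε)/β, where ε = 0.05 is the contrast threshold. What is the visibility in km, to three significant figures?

0.812 km

V = −ln(0.05) / 3.69 = 2.996 / 3.69 = 0.8119 km.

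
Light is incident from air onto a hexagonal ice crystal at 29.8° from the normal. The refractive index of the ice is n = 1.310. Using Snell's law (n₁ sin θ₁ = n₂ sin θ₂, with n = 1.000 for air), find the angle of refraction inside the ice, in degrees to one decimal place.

Snell: sin θ_r = sin θ_i / n = sin 29.8° / 1.310 = 0.4970 / 1.310 = 0.3794.
θ_r = arcsin(0.3794) = 22.29°.

22.3°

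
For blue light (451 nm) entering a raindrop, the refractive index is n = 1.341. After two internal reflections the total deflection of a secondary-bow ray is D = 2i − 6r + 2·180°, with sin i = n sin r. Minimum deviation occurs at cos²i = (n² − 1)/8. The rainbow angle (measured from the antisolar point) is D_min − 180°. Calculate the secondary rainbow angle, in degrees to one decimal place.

53.0°

cos²i = (1.79828 − 1)/8 = 0.09979; i = arccos(0.31589) = 71.586°.
sin r = sin 71.586°/1.341 = 0.70753; r = 45.034°.
D_min = 2·71.586° − 6·45.034° + 360° = 232.966°.
Rainbow angle = D_min − 180° = 52.966°.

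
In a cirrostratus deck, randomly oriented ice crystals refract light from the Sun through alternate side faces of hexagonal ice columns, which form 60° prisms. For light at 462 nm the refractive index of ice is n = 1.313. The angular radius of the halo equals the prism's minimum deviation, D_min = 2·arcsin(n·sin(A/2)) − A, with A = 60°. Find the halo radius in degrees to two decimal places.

22.07°

n·sin(A/2) = 1.313 × sin 30° = 1.313 × 0.5000 = 0.6565.
D_min = 2·arcsin(0.6565) − 60° = 2 × 41.033° − 60° = 22.067°.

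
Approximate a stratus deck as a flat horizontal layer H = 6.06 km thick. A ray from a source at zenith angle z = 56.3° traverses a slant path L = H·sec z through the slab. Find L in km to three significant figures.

10.9 km

sec z = 1/cos 56.3° = 1.8023.
L = 6.06 × 1.8023 = 10.922 km.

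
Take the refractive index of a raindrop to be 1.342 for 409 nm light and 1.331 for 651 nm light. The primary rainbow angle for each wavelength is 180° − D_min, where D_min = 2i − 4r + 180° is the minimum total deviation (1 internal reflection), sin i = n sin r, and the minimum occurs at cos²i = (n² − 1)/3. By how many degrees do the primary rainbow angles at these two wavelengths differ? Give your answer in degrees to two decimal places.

At 409 nm (n = 1.342): cos²i = 0.26699 → i = 58.888°, r = 39.641°, D_min = 139.213°, rainbow angle = 40.787°.
At 651 nm (n = 1.331): cos²i = 0.25719 → i = 59.527°, r = 40.356°, D_min = 137.630°, rainbow angle = 42.370°.
Angular width = |40.787° − 42.370°| = 1.583°.

1.58°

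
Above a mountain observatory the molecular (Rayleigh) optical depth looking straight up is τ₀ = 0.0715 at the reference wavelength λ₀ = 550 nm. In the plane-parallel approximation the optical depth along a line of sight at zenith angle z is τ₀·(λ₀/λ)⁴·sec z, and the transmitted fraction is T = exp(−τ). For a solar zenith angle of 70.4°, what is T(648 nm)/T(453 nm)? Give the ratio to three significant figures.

1.42

Airmass: sec 70.4° = 2.9811.
τ(648 nm) = 0.0715 × (550/648)⁴ × 2.9811 = 0.0715 × 0.5190 × 2.9811 = 0.1106.
τ(453 nm) = 0.0715 × (550/453)⁴ × 2.9811 = 0.0715 × 2.1730 × 2.9811 = 0.4632.
T(648)/T(453) = exp(τ_B − τ_A) = exp(0.3525) = 1.4227.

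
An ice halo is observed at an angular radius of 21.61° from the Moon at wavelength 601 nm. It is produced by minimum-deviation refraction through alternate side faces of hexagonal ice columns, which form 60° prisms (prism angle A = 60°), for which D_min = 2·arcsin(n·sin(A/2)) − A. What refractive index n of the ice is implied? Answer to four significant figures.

1.307

Rearranging: n = sin((D_min + A)/2) / sin(A/2).
(D_min + A)/2 = (21.61° + 60°)/2 = 40.805°.
n = sin 40.805° / sin 30° = 0.6535 / 0.5000 = 1.3070.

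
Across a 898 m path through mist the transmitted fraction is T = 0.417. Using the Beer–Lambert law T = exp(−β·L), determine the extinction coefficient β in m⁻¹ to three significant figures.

Beer–Lambert: T = exp(−βL) ⇒ β = −ln(T)/L = −ln(0.417)/898 = 0.8747/898 = 0.000974 m⁻¹.

0.000974 m⁻¹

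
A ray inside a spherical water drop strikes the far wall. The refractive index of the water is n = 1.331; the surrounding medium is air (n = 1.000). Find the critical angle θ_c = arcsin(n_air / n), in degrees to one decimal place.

48.7°

sin θ_c = n_air / n = 1.000 / 1.331 = 0.7513.
θ_c = arcsin(0.7513) = 48.70°.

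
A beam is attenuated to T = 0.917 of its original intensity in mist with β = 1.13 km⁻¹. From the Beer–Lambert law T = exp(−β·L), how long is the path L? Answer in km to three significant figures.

0.0767 km

Beer–Lambert: T = exp(−βL) ⇒ L = −ln(T)/β = −ln(0.917)/1.13 = 0.0866/1.13 = 0.07668 km.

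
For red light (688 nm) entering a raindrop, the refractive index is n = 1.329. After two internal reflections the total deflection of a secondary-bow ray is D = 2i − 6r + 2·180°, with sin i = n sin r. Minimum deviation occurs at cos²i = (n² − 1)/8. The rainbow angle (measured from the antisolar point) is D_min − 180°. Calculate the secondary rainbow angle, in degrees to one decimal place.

cos²i = (1.76624 − 1)/8 = 0.09578; i = arccos(0.30948) = 71.972°.
sin r = sin 71.972°/1.329 = 0.71550; r = 45.685°.
D_min = 2·71.972° − 6·45.685° + 360° = 229.837°.
Rainbow angle = D_min − 180° = 49.837°.

49.8°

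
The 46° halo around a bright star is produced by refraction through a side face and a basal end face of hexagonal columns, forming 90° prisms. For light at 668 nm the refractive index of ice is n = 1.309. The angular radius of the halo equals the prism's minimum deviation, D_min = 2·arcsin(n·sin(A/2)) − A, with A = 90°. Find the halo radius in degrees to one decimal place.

n·sin(A/2) = 1.309 × sin 45° = 1.309 × 0.7071 = 0.9256.
D_min = 2·arcsin(0.9256) − 90° = 2 × 67.759° − 90° = 45.519°.

45.5°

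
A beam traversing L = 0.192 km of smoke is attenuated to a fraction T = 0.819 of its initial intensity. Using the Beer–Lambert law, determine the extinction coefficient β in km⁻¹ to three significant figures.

1.04 km⁻¹

Beer–Lambert: T = exp(−βL) ⇒ β = −ln(T)/L = −ln(0.819)/0.192 = 0.1997/0.192 = 1.04 km⁻¹.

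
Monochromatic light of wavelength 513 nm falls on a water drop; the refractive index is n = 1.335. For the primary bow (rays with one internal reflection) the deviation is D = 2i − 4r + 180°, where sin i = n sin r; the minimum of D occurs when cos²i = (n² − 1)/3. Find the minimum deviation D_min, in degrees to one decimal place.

cos²i = (1.78222 − 1)/3 = 0.26074; i = arccos(0.51063) = 59.294°.
sin r = sin 59.294°/1.335 = 0.64405; r = 40.094°.
D_min = 2·59.294° − 4·40.094° + 180° = 138.212°.

138.2°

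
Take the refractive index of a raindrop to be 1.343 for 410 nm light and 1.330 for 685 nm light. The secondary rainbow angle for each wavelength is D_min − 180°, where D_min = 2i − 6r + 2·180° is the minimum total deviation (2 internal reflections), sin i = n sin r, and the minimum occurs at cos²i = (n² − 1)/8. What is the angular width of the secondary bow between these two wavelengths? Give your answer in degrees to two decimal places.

At 410 nm (n = 1.343): cos²i = 0.10046 → i = 71.522°, r = 44.928°, D_min = 233.478°, rainbow angle = 53.478°.
At 685 nm (n = 1.330): cos²i = 0.09611 → i = 71.940°, r = 45.630°, D_min = 230.101°, rainbow angle = 50.101°.
Angular width = |53.478° − 50.101°| = 3.377°.

3.38°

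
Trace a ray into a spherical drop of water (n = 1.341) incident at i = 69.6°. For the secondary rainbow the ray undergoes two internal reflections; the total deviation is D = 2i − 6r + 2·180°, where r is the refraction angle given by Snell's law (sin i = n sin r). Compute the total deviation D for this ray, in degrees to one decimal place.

sin r = sin 69.6° / 1.341 = 0.9373/1.341 = 0.6989; r = 44.34°.
D = 2·69.6° − 6·44.34° + 2·180° = 139.20° − 266.05° + 360° = 233.15°.

233.1°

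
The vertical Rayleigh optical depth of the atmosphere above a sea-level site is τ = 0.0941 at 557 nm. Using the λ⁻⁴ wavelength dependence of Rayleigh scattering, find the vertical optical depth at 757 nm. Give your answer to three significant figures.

τ(757 nm) = τ(557 nm) × (557/757)⁴ = 0.0941 × (0.7358)⁴ = 0.0941 × 0.2931 = 0.0276.

0.0276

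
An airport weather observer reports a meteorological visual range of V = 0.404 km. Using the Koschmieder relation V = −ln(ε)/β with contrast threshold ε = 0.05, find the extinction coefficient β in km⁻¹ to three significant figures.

7.42 km⁻¹

β = −ln(0.05) / V = 2.996 / 0.404 = 7.4152 km⁻¹.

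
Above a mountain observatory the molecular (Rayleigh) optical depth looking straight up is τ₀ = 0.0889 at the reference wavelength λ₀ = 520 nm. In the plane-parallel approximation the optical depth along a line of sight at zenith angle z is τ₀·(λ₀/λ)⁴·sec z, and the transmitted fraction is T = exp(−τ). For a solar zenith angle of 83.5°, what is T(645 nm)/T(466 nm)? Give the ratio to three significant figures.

2.43

Airmass: sec 83.5° = 8.8337.
τ(645 nm) = 0.0889 × (520/645)⁴ × 8.8337 = 0.0889 × 0.4224 × 8.8337 = 0.3318.
τ(466 nm) = 0.0889 × (520/466)⁴ × 8.8337 = 0.0889 × 1.5505 × 8.8337 = 1.2176.
T(645)/T(466) = exp(τ_B − τ_A) = exp(0.8859) = 2.4251.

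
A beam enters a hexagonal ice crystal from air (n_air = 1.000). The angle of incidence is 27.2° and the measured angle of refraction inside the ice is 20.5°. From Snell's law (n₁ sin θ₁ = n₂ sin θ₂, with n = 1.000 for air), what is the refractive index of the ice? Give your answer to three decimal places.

1.305

n = sin θ_i / sin θ_r = sin 27.2° / sin 20.5° = 0.4571 / 0.3502 = 1.3052.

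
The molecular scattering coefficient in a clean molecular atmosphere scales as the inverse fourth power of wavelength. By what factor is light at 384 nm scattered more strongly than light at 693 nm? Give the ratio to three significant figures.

Rayleigh scattering ∝ λ⁻⁴, so the ratio of coefficients is the inverse fourth power of the wavelength ratio.
σ(384)/σ(693) = (693/384)⁴ = (1.8047)⁴ = 10.61.

10.6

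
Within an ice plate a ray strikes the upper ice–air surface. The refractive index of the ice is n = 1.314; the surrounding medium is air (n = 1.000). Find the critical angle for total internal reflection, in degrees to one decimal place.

49.6°

sin θ_c = n_air / n = 1.000 / 1.314 = 0.7610.
θ_c = arcsin(0.7610) = 49.56°.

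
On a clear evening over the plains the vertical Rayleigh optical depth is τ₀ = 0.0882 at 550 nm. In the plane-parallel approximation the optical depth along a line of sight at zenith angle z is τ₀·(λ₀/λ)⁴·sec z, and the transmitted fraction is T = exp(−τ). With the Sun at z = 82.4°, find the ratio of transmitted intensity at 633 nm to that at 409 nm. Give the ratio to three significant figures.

Airmass: sec 82.4° = 7.5611.
τ(633 nm) = 0.0882 × (550/633)⁴ × 7.5611 = 0.0882 × 0.5699 × 7.5611 = 0.3801.
τ(409 nm) = 0.0882 × (550/409)⁴ × 7.5611 = 0.0882 × 3.2701 × 7.5611 = 2.1808.
T(633)/T(409) = exp(τ_B − τ_A) = exp(1.8007) = 6.0537.

6.05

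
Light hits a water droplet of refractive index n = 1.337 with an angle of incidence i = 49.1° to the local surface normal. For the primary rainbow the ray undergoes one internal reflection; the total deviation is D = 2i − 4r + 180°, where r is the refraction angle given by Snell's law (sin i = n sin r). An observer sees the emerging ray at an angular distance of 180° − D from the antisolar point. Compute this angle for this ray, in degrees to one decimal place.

sin r = sin 49.1° / 1.337 = 0.7559/1.337 = 0.5653; r = 34.43°.
D = 2·49.1° − 4·34.43° + 180° = 98.20° − 137.70° + 180° = 140.50°.
Angle from antisolar point = 180° − D = 39.50°.

39.5°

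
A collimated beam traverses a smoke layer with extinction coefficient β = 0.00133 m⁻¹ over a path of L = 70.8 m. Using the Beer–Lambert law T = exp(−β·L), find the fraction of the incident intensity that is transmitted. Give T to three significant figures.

0.910

τ = β·L = 0.00133 × 70.8 = 0.0942.
T = exp(−0.0942) = 0.9101.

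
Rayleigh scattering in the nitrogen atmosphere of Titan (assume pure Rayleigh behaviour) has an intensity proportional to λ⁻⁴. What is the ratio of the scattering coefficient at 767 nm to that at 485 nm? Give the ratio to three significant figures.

0.160

Rayleigh scattering ∝ λ⁻⁴, so the ratio of coefficients is the inverse fourth power of the wavelength ratio.
σ(767)/σ(485) = (485/767)⁴ = (0.6323)⁴ = 0.1599.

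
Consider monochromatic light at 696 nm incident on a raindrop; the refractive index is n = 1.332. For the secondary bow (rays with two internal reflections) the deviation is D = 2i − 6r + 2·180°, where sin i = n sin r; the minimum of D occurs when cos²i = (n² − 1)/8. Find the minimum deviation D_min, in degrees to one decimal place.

230.6°

cos²i = (1.77422 − 1)/8 = 0.09678; i = arccos(0.31109) = 71.875°.
sin r = sin 71.875°/1.332 = 0.71350; r = 45.520°.
D_min = 2·71.875° − 6·45.520° + 360° = 230.628°.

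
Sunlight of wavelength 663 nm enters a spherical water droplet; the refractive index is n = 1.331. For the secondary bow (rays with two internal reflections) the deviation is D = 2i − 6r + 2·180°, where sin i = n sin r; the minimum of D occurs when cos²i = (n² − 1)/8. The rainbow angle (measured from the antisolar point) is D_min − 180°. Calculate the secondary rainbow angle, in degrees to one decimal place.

cos²i = (1.77156 − 1)/8 = 0.09645; i = arccos(0.31056) = 71.907°.
sin r = sin 71.907°/1.331 = 0.71417; r = 45.575°.
D_min = 2·71.907° − 6·45.575° + 360° = 230.365°.
Rainbow angle = D_min − 180° = 50.365°.

50.4°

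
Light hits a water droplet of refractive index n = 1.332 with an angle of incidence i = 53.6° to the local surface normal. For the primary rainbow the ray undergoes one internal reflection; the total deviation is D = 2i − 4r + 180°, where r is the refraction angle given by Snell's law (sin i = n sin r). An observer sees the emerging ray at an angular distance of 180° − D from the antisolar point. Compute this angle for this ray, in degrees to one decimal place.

41.5°

sin r = sin 53.6° / 1.332 = 0.8049/1.332 = 0.6043; r = 37.18°.
D = 2·53.6° − 4·37.18° + 180° = 107.20° − 148.71° + 180° = 138.49°.
Angle from antisolar point = 180° − D = 41.51°.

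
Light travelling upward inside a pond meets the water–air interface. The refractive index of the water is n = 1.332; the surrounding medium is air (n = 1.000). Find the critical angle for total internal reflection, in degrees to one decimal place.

48.7°

sin θ_c = n_air / n = 1.000 / 1.332 = 0.7508.
θ_c = arcsin(0.7508) = 48.66°.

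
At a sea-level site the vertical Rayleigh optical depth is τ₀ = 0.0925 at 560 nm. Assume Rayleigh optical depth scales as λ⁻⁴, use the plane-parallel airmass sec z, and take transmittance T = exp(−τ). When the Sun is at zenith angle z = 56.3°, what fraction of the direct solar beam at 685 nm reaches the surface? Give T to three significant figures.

sec 56.3° = 1.8023.
τ = 0.0925 × (560/685)⁴ × 1.8023 = 0.0925 × 0.4467 × 1.8023 = 0.0745.
T = exp(−0.0745) = 0.9282.

0.928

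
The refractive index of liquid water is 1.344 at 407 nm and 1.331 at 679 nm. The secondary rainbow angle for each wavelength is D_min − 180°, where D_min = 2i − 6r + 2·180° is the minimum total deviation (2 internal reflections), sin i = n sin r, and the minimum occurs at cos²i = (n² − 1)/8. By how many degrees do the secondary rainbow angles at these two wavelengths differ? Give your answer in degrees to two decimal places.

At 407 nm (n = 1.344): cos²i = 0.10079 → i = 71.490°, r = 44.874°, D_min = 233.733°, rainbow angle = 53.733°.
At 679 nm (n = 1.331): cos²i = 0.09645 → i = 71.907°, r = 45.575°, D_min = 230.365°, rainbow angle = 50.365°.
Angular width = |53.733° − 50.365°| = 3.368°.

3.37°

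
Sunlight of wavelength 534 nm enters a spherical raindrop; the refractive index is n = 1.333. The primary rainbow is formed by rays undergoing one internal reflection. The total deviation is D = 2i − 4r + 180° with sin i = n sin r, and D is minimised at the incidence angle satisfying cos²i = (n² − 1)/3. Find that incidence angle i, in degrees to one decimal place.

59.4°

cos²i = (1.333² − 1)/3 = (1.77689 − 1)/3 = 0.25896.
cos i = 0.50888, so i = 59.410°.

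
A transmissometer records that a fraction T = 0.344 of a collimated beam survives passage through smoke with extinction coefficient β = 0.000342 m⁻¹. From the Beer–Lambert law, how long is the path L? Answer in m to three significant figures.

Beer–Lambert: T = exp(−βL) ⇒ L = −ln(T)/β = −ln(0.344)/0.000342 = 1.0671/0.000342 = 3120 m.

3120 m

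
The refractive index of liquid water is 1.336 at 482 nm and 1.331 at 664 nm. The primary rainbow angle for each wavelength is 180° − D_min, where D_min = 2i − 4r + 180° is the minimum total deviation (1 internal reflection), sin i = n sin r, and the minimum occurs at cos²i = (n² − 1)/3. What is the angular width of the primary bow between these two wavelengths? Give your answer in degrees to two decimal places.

0.73°

At 482 nm (n = 1.336): cos²i = 0.26163 → i = 59.236°, r = 40.029°, D_min = 138.356°, rainbow angle = 41.644°.
At 664 nm (n = 1.331): cos²i = 0.25719 → i = 59.527°, r = 40.356°, D_min = 137.630°, rainbow angle = 42.370°.
Angular width = |41.644° − 42.370°| = 0.726°.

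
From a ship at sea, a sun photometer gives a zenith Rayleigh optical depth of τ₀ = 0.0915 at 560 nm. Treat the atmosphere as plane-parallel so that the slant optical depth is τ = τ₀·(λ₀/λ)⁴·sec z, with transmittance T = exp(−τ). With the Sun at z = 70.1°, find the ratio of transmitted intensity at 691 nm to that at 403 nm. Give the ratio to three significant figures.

2.43

Airmass: sec 70.1° = 2.9379.
τ(691 nm) = 0.0915 × (560/691)⁴ × 2.9379 = 0.0915 × 0.4314 × 2.9379 = 0.1160.
τ(403 nm) = 0.0915 × (560/403)⁴ × 2.9379 = 0.0915 × 3.7285 × 2.9379 = 1.0023.
T(691)/T(403) = exp(τ_B − τ_A) = exp(0.8863) = 2.4262.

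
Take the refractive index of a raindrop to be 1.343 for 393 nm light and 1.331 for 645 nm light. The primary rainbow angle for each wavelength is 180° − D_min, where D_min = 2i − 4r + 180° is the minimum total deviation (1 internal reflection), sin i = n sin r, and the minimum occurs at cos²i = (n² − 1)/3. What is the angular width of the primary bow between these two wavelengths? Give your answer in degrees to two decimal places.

At 393 nm (n = 1.343): cos²i = 0.26788 → i = 58.830°, r = 39.577°, D_min = 139.354°, rainbow angle = 40.646°.
At 645 nm (n = 1.331): cos²i = 0.25719 → i = 59.527°, r = 40.356°, D_min = 137.630°, rainbow angle = 42.370°.
Angular width = |40.646° − 42.370°| = 1.724°.

1.72°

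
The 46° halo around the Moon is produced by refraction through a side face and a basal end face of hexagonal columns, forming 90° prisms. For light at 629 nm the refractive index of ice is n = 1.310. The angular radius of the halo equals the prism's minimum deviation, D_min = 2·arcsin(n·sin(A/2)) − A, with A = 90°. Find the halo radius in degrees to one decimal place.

n·sin(A/2) = 1.310 × sin 45° = 1.310 × 0.7071 = 0.9263.
D_min = 2·arcsin(0.9263) − 90° = 2 × 67.867° − 90° = 45.733°.

45.7°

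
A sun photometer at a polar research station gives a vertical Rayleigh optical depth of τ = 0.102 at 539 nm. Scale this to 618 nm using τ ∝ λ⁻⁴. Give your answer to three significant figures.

τ(618 nm) = τ(539 nm) × (539/618)⁴ = 0.102 × (0.8722)⁴ = 0.102 × 0.5786 = 0.0590.

0.0590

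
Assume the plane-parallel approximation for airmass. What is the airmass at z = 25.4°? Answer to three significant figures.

X = sec z = 1/cos 25.4° = 1/0.9033 = 1.1070.

1.11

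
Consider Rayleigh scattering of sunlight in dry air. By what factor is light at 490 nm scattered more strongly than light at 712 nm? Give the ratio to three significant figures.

Rayleigh scattering ∝ λ⁻⁴, so the ratio of coefficients is the inverse fourth power of the wavelength ratio.
σ(490)/σ(712) = (712/490)⁴ = (1.4531)⁴ = 4.458.

4.46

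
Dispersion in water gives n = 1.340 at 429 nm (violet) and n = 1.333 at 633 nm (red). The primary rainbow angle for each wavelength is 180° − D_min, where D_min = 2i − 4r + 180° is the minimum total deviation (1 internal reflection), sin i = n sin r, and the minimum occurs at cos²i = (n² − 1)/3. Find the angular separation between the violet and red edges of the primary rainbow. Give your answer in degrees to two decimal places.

At 429 nm (n = 1.340): cos²i = 0.26520 → i = 59.004°, r = 39.770°, D_min = 138.929°, rainbow angle = 41.071°.
At 633 nm (n = 1.333): cos²i = 0.25896 → i = 59.410°, r = 40.225°, D_min = 137.922°, rainbow angle = 42.078°.
Angular width = |41.071° − 42.078°| = 1.007°.

1.01°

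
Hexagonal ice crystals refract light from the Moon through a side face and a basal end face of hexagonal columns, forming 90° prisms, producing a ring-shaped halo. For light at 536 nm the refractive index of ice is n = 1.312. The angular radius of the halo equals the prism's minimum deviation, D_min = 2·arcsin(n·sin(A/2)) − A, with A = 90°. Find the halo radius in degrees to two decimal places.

46.17°

n·sin(A/2) = 1.312 × sin 45° = 1.312 × 0.7071 = 0.9277.
D_min = 2·arcsin(0.9277) − 90° = 2 × 68.083° − 90° = 46.166°.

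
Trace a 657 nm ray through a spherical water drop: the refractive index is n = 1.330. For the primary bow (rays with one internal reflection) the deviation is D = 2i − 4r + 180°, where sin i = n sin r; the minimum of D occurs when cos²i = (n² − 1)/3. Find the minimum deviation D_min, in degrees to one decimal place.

137.5°

cos²i = (1.76890 − 1)/3 = 0.25630; i = arccos(0.50626) = 59.585°.
sin r = sin 59.585°/1.330 = 0.64841; r = 40.422°.
D_min = 2·59.585° − 4·40.422° + 180° = 137.484°.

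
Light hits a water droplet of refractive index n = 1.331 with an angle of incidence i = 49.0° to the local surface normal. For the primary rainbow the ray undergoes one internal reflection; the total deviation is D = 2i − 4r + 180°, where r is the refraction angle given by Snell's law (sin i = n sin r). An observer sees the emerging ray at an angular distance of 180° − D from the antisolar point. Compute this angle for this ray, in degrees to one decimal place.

40.2°

sin r = sin 49.0° / 1.331 = 0.7547/1.331 = 0.5670; r = 34.54°.
D = 2·49.0° − 4·34.54° + 180° = 98.00° − 138.17° + 180° = 139.83°.
Angle from antisolar point = 180° − D = 40.17°.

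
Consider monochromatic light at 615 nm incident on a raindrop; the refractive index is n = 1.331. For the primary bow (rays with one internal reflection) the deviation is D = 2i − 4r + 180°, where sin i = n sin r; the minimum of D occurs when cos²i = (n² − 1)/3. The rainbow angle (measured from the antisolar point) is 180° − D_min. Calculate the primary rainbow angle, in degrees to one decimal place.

cos²i = (1.77156 − 1)/3 = 0.25719; i = arccos(0.50714) = 59.527°.
sin r = sin 59.527°/1.331 = 0.64753; r = 40.356°.
D_min = 2·59.527° − 4·40.356° + 180° = 137.630°.
Rainbow angle = 180° − D_min = 42.370°.

42.4°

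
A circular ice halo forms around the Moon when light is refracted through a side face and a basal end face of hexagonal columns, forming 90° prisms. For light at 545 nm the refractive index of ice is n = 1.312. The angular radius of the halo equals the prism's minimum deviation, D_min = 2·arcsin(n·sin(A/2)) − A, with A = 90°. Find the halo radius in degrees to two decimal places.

46.17°

n·sin(A/2) = 1.312 × sin 45° = 1.312 × 0.7071 = 0.9277.
D_min = 2·arcsin(0.9277) − 90° = 2 × 68.083° − 90° = 46.166°.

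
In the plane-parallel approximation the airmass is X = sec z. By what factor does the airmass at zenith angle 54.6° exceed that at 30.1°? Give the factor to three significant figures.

X(54.6°)/X(30.1°) = sec 54.6° / sec 30.1° = cos 30.1° / cos 54.6° = 0.8652/0.5793 = 1.4935.

1.49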